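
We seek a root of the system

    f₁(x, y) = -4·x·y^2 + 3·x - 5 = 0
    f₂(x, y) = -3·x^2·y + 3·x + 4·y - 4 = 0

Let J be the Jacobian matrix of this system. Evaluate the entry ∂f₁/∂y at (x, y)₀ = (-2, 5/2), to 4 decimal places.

∂f₁/∂y = -8·x·y.
At (-2, 5/2) this is 40.0000.

40.0000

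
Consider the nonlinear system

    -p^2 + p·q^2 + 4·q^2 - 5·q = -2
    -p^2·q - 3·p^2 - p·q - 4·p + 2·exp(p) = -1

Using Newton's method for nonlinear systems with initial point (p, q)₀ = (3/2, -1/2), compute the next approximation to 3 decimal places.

At (3/2, -1/2): F = (3.625, -0.91162).
Jacobian J = [[-2·p + q^2, 2·p·q + 8·q - 5], [-2·p·q - 6·p - q + 2·exp(p) - 4, -p^2 - p]].
At the point, J = [[-2.750, -10.500], [-2.03662, -3.750]] (det J = -11.07203).
Solving J·Δ = −F gives Δ = (-2.092, 0.893).
Then the next iterate is (p, q)₁ = (-0.592, 0.393).

(-0.592, 0.393)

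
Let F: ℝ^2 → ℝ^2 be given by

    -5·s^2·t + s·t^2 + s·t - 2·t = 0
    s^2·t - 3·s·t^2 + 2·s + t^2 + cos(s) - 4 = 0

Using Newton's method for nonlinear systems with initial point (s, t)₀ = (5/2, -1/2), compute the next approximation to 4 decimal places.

At (5/2, -1/2): F = (16.0000, -4.551144).
Jacobian J = [[-10·s·t + t^2 + t, -5·s^2 + 2·s·t + s - 2], [2·s·t - 3·t^2 - sin(s) + 2, s^2 - 6·s·t + 2·t]].
At the point, J = [[12.2500, -33.2500], [-1.848472, 12.7500]] (det J = 94.725801).
Solving J·Δ = −F gives Δ = (-0.5561, 0.2763).
Then the next iterate is (s, t)₁ = (1.9439, -0.2237).

(1.9439, -0.2237)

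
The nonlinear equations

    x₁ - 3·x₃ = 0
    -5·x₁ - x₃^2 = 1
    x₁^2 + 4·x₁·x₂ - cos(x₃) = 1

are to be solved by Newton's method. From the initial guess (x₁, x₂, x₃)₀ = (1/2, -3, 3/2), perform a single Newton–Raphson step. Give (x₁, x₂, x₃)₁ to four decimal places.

(0.2083, -0.4803, 0.0694)

At (1/2, -3, 3/2): F = (-4.0000, -5.7500, -6.820737).
Jacobian J = [[1, 0, -3], [-5, 0, -2·x₃], [2·x₁ + 4·x₂, 4·x₁, sin(x₃)]].
At the point, J = [[1.0000, 0.0000, -3.0000], [-5.0000, 0.0000, -3.0000], [-11.0000, 2.0000, 0.997495]] (det J = 36.0000).
Solving J·Δ = −F gives Δ = (-0.2917, 2.5197, -1.4306).
Then the next iterate is (x₁, x₂, x₃)₁ = (0.2083, -0.4803, 0.0694).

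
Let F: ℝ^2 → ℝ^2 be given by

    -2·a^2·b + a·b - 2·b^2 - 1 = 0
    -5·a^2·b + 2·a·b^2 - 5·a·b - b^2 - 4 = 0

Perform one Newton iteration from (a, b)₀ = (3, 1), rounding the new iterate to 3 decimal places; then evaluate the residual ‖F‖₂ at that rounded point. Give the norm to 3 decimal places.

10.014

At (3, 1): F = (-18.000, -59.000).
Jacobian J = [[-4·a·b + b, -2·a^2 + a - 4·b], [-10·a·b + 2·b^2 - 5·b, -5·a^2 + 4·a·b - 5·a - 2·b]].
At the point, J = [[-11.000, -19.000], [-33.000, -50.000]] (det J = -77.000).
Solving J·Δ = −F gives Δ = (-2.870, 0.714).
Then the next iterate is (a, b)₁ = (0.130, 1.714).
Re-evaluating at (0.130, 1.714): F = (-6.71071, -7.43290), so ‖F‖₂ = 10.014.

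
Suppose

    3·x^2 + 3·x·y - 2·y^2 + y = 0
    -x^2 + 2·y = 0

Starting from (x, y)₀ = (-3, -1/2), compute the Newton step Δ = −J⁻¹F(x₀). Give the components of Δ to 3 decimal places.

(0.333, 4.000)

At (-3, -1/2): F = (30.500, -10.000).
Jacobian J = [[6·x + 3·y, 3·x - 4·y + 1], [-2·x, 2]].
At the point, J = [[-19.500, -6.000], [6.000, 2.000]] (det J = -3.000).
Solving J·Δ = −F gives Δ = (0.333, 4.000).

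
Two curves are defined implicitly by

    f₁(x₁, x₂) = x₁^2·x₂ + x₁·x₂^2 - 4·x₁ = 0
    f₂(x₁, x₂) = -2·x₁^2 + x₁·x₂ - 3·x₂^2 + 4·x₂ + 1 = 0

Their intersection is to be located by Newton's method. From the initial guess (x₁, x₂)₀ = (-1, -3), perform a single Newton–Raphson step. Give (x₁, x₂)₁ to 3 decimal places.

(-1.406, -1.219)

At (-1, -3): F = (-8.000, -37.000).
Jacobian J = [[2·x₁·x₂ + x₂^2 - 4, x₁^2 + 2·x₁·x₂], [-4·x₁ + x₂, x₁ - 6·x₂ + 4]].
At the point, J = [[11.000, 7.000], [1.000, 21.000]] (det J = 224.000).
Solving J·Δ = −F gives Δ = (-0.406, 1.781).
Then the next iterate is (x₁, x₂)₁ = (-1.406, -1.219).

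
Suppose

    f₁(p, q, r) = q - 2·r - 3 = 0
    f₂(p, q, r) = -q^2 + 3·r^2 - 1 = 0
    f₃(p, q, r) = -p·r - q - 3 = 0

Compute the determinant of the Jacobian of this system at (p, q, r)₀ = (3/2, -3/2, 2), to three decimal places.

-36.000

J = [[0, 1, -2], [0, -2·q, 6·r], [-r, -1, -p]].
At the point, J = [[0.000, 1.000, -2.000], [0.000, 3.000, 12.000], [-2.000, -1.000, -1.500]].
det J = -36.000.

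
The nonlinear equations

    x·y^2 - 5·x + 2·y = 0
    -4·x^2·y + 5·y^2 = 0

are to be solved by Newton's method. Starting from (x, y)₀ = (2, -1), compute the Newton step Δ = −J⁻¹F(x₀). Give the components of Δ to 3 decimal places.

(-2.221, -0.559)

At (2, -1): F = (-10.000, 21.000).
Jacobian J = [[y^2 - 5, 2·x·y + 2], [-8·x·y, -4·x^2 + 10·y]].
At the point, J = [[-4.000, -2.000], [16.000, -26.000]] (det J = 136.000).
Solving J·Δ = −F gives Δ = (-2.221, -0.559).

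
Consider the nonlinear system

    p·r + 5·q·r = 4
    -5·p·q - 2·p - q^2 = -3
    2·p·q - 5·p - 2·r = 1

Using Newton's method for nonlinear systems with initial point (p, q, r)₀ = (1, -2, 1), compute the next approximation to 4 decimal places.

At (1, -2, 1): F = (-13.0000, 7.0000, -12.0000).
Jacobian J = [[r, 5·r, p + 5·q], [-5·q - 2, -5·p - 2·q, 0], [2·q - 5, 2·p, -2]].
At the point, J = [[1.0000, 5.0000, -9.0000], [8.0000, -1.0000, 0.0000], [-9.0000, 2.0000, -2.0000]] (det J = 19.0000).
Solving J·Δ = −F gives Δ = (-1.3684, -3.9474, -3.7895).
Then the next iterate is (p, q, r)₁ = (-0.3684, -5.9474, -2.7895).

(-0.3684, -5.9474, -2.7895)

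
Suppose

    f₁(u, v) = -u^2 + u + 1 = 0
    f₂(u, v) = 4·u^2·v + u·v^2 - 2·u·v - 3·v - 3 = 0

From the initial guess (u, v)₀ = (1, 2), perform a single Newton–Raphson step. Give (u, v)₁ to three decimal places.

(2.000, -3.000)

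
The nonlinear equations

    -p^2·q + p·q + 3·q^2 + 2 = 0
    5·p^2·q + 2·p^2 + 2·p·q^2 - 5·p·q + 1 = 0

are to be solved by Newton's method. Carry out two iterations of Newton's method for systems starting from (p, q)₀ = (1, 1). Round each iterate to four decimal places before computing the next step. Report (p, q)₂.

(0.1824, -2.0488)

At (1, 1): F = (5.0000, 5.0000).
Jacobian J = [[-2·p·q + q, -p^2 + p + 6·q], [10·p·q + 4·p + 2·q^2 - 5·q, 5·p^2 + 4·p·q - 5·p]].
At the point, J = [[-1.0000, 6.0000], [11.0000, 4.0000]] (det J = -70.0000).
Solving J·Δ = −F gives Δ = (-0.1429, -0.8571).
Then the next iterate is (p, q)₁ = (0.8571, 0.1429).
Round to (0.8571, 0.1429) and repeat: F = (2.078764, 2.416734), J = [[-0.102059, 0.979880], [3.979537, -0.122480]].
Δ = (-0.6747, -2.1917), so (p, q)₂ = (0.1824, -2.0488).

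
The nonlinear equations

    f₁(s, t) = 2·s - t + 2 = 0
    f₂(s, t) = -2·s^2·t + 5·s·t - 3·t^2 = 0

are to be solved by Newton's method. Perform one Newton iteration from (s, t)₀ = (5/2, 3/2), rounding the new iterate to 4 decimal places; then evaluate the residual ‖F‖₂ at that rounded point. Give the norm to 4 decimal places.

16.7381

At (5/2, 3/2): F = (5.5000, -6.7500).
Jacobian J = [[2, -1], [-4·s·t + 5·t, -2·s^2 + 5·s - 6·t]].
At the point, J = [[2.0000, -1.0000], [-7.5000, -9.0000]] (det J = -25.5000).
Solving J·Δ = −F gives Δ = (-2.2059, 1.0882).
Then the next iterate is (s, t)₁ = (0.2941, 2.5882).
Re-evaluating at (0.2941, 2.5882): F = (0.0000, -16.738121), so ‖F‖₂ = 16.7381.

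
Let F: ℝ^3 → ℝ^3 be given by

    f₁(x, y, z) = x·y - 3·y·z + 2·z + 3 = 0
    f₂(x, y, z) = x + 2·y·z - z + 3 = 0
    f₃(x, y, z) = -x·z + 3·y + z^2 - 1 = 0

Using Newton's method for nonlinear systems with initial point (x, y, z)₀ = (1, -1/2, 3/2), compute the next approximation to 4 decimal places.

(-5.9627, -0.9552, -2.1642)

At (1, -1/2, 3/2): F = (7.7500, 1.0000, -1.7500).
Jacobian J = [[y, x - 3·z, -3·y + 2], [1, 2·z, 2·y - 1], [-z, 3, -x + 2·z]].
At the point, J = [[-0.5000, -3.5000, 3.5000], [1.0000, 3.0000, -2.0000], [-1.5000, 3.0000, 2.0000]] (det J = 16.7500).
Solving J·Δ = −F gives Δ = (-6.9627, -0.4552, -3.6642).
Then the next iterate is (x, y, z)₁ = (-5.9627, -0.9552, -2.1642).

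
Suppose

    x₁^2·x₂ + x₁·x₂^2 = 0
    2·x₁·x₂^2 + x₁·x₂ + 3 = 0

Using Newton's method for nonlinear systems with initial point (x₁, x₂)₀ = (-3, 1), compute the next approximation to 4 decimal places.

At (-3, 1): F = (6.0000, -6.0000).
Jacobian J = [[2·x₁·x₂ + x₂^2, x₁^2 + 2·x₁·x₂], [2·x₂^2 + x₂, 4·x₁·x₂ + x₁]].
At the point, J = [[-5.0000, 3.0000], [3.0000, -15.0000]] (det J = 66.0000).
Solving J·Δ = −F gives Δ = (1.0909, -0.1818).
Then the next iterate is (x₁, x₂)₁ = (-1.9091, 0.8182).

(-1.9091, 0.8182)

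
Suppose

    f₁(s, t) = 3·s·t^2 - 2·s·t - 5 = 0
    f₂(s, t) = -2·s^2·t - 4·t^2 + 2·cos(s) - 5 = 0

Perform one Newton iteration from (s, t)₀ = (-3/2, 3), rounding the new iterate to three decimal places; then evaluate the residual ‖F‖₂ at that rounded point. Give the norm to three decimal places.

12.314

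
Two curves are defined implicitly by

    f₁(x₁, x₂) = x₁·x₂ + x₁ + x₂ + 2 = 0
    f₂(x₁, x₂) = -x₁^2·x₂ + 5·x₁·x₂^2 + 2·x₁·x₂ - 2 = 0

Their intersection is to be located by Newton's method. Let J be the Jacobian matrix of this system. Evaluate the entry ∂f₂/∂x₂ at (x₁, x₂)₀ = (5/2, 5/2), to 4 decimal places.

61.2500

∂f₂/∂x₂ = -x₁^2 + 10·x₁·x₂ + 2·x₁.
At (5/2, 5/2) this is 61.2500.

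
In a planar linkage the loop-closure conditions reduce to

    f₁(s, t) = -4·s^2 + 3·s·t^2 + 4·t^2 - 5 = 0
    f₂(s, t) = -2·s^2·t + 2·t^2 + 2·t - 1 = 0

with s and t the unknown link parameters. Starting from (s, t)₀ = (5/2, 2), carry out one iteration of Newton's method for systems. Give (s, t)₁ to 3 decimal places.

(1.857, 1.540)

At (5/2, 2): F = (16.000, -14.000).
Jacobian J = [[-8·s + 3·t^2, 6·s·t + 8·t], [-4·s·t, -2·s^2 + 4·t + 2]].
At the point, J = [[-8.000, 46.000], [-20.000, -2.500]] (det J = 940.000).
Solving J·Δ = −F gives Δ = (-0.643, -0.460).
Then the next iterate is (s, t)₁ = (1.857, 1.540).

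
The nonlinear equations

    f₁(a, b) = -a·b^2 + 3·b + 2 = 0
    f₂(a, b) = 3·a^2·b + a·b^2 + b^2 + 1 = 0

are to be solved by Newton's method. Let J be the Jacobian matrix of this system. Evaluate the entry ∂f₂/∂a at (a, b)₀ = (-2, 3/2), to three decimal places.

-15.750

∂f₂/∂a = 6·a·b + b^2.
At (-2, 3/2) this is -15.750.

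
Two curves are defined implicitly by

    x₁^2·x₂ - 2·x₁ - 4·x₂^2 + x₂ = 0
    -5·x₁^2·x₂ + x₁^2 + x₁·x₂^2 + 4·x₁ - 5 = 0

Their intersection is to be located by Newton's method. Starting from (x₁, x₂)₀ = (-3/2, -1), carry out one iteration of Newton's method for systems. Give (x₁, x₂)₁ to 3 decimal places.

(-1.673, -0.607)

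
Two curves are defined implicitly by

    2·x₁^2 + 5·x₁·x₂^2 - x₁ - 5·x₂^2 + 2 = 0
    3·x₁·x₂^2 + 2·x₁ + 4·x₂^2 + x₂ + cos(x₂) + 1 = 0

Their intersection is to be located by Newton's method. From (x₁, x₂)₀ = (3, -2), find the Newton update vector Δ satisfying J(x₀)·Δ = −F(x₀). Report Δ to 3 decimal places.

(-0.596, 0.963)

At (3, -2): F = (57.000, 56.58385).
Jacobian J = [[4·x₁ + 5·x₂^2 - 1, 10·x₁·x₂ - 10·x₂], [3·x₂^2 + 2, 6·x₁·x₂ + 8·x₂ - sin(x₂) + 1]].
At the point, J = [[31.000, -40.000], [14.000, -50.09070]] (det J = -992.81178).
Solving J·Δ = −F gives Δ = (-0.596, 0.963).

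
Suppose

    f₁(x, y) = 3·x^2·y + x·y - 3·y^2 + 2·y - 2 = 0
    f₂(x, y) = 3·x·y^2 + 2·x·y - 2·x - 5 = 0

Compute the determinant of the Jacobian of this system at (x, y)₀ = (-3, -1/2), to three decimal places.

J = [[6·x·y + y, 3·x^2 + x - 6·y + 2], [3·y^2 + 2·y - 2, 6·x·y + 2·x]].
At the point, J = [[8.500, 29.000], [-2.250, 3.000]].
det J = 90.750.

90.750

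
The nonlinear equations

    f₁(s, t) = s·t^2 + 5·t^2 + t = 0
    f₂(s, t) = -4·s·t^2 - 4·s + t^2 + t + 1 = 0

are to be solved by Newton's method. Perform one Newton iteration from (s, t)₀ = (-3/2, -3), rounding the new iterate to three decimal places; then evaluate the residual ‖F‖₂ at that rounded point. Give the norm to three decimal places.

At (-3/2, -3): F = (28.500, 67.000).
Jacobian J = [[t^2, 2·s·t + 10·t + 1], [-4·t^2 - 4, -8·s·t + 2·t + 1]].
At the point, J = [[9.000, -20.000], [-40.000, -41.000]] (det J = -1169.000).
Solving J·Δ = −F gives Δ = (0.147, 1.491).
Then the next iterate is (s, t)₁ = (-1.353, -1.509).
Re-evaluating at (-1.353, -1.509): F = (6.79551, 19.50364), so ‖F‖₂ = 20.654.

20.654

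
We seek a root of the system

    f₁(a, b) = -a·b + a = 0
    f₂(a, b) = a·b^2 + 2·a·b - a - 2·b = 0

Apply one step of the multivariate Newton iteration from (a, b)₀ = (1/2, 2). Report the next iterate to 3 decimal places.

(0.800, 0.400)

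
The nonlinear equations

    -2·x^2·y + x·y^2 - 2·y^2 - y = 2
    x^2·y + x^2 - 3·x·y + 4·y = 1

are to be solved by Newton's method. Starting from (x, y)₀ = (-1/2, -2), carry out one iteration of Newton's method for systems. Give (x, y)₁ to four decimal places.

(0.3803, -0.9412)

At (-1/2, -2): F = (-9.0000, -12.2500).
Jacobian J = [[-4·x·y + y^2, -2·x^2 + 2·x·y - 4·y - 1], [2·x·y + 2·x - 3·y, x^2 - 3·x + 4]].
At the point, J = [[0.0000, 8.5000], [7.0000, 5.7500]] (det J = -59.5000).
Solving J·Δ = −F gives Δ = (0.8803, 1.0588).
Then the next iterate is (x, y)₁ = (0.3803, -0.9412).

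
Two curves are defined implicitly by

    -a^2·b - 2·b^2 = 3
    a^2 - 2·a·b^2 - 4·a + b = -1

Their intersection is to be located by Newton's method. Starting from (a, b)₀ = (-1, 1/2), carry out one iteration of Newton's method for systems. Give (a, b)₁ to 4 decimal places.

(-0.4545, -0.6515)

At (-1, 1/2): F = (-4.0000, 7.0000).
Jacobian J = [[-2·a·b, -a^2 - 4·b], [2·a - 2·b^2 - 4, -4·a·b + 1]].
At the point, J = [[1.0000, -3.0000], [-6.5000, 3.0000]] (det J = -16.5000).
Solving J·Δ = −F gives Δ = (0.5455, -1.1515).
Then the next iterate is (a, b)₁ = (-0.4545, -0.6515).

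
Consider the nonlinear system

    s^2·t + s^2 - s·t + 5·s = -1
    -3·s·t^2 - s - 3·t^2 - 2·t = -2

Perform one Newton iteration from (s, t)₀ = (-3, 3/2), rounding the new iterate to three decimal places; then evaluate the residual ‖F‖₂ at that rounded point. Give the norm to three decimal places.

At (-3, 3/2): F = (13.000, 15.500).
Jacobian J = [[2·s·t + 2·s - t + 5, s^2 - s], [-3·t^2 - 1, -6·s·t - 6·t - 2]].
At the point, J = [[-11.500, 12.000], [-7.750, 16.000]] (det J = -91.000).
Solving J·Δ = −F gives Δ = (0.242, -0.852).
Then the next iterate is (s, t)₁ = (-2.758, 0.648).
Re-evaluating at (-2.758, 0.648): F = (1.53280, 5.67657), so ‖F‖₂ = 5.880.

5.880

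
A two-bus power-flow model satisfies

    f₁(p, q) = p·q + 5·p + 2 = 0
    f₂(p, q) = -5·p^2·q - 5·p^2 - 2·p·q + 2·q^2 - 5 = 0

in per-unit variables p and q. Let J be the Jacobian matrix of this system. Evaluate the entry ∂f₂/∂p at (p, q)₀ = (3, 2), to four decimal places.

∂f₂/∂p = -10·p·q - 10·p - 2·q.
At (3, 2) this is -94.0000.

-94.0000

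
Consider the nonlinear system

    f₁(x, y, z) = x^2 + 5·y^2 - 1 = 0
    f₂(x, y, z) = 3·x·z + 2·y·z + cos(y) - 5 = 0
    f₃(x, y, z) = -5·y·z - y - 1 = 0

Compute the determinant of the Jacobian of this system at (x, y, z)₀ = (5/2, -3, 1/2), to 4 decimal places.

786.8340

J = [[2·x, 10·y, 0], [3·z, 2·z - sin(y), 3·x + 2·y], [0, -5·z - 1, -5·y]].
At the point, J = [[5.0000, -30.0000, 0.0000], [1.5000, 1.141120, 1.5000], [0.0000, -3.5000, 15.0000]].
det J = 786.8340.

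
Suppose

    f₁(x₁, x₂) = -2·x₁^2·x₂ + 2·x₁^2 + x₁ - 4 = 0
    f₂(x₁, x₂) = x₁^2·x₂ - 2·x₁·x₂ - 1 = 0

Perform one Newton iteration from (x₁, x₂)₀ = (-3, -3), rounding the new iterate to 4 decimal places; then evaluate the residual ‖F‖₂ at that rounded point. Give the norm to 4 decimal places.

At (-3, -3): F = (65.0000, -46.0000).
Jacobian J = [[-4·x₁·x₂ + 4·x₁ + 1, -2·x₁^2], [2·x₁·x₂ - 2·x₂, x₁^2 - 2·x₁]].
At the point, J = [[-47.0000, -18.0000], [24.0000, 15.0000]] (det J = -273.0000).
Solving J·Δ = −F gives Δ = (0.5385, 2.2051).
Then the next iterate is (x₁, x₂)₁ = (-2.4615, -0.7949).
Re-evaluating at (-2.4615, -0.7949): F = (15.289034, -9.729578), so ‖F‖₂ = 18.1223.

18.1223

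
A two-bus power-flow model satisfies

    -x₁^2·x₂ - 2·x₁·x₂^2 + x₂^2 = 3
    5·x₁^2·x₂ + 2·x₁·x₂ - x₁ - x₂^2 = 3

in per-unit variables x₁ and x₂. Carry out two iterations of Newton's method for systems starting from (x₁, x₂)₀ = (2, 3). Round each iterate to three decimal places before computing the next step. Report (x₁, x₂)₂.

At (2, 3): F = (-42.000, 58.000).
Jacobian J = [[-2·x₁·x₂ - 2·x₂^2, -x₁^2 - 4·x₁·x₂ + 2·x₂], [10·x₁·x₂ + 2·x₂ - 1, 5·x₁^2 + 2·x₁ - 2·x₂]].
At the point, J = [[-30.000, -22.000], [65.000, 18.000]] (det J = 890.000).
Solving J·Δ = −F gives Δ = (-0.584, -1.112).
Then the next iterate is (x₁, x₂)₁ = (1.416, 1.888).
Round to (1.416, 1.888) and repeat: F = (-13.31579, 16.29400), J = [[-12.47590, -8.92269], [29.51008, 9.08128]].
Δ = (-0.163, -1.264), so (x₁, x₂)₂ = (1.253, 0.624).

(1.253, 0.624)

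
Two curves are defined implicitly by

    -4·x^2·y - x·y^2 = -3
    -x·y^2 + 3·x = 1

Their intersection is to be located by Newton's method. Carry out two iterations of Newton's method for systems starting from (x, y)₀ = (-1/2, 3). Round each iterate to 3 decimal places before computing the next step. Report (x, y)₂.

At (-1/2, 3): F = (4.500, 2.000).
Jacobian J = [[-8·x·y - y^2, -4·x^2 - 2·x·y], [-y^2 + 3, -2·x·y]].
At the point, J = [[3.000, 2.000], [-6.000, 3.000]] (det J = 21.000).
Solving J·Δ = −F gives Δ = (-0.452, -1.571).
Then the next iterate is (x, y)₁ = (-0.952, 1.429).
Round to (-0.952, 1.429) and repeat: F = (-0.23641, -1.91198), J = [[8.84122, -0.90440], [0.95796, 2.72082]].
Δ = (0.095, 0.669), so (x, y)₂ = (-0.857, 2.098).

(-0.857, 2.098)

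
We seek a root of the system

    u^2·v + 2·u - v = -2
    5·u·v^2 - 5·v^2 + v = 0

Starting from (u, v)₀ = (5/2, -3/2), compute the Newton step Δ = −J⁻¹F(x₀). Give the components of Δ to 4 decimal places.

At (5/2, -3/2): F = (-0.8750, 15.3750).
Jacobian J = [[2·u·v + 2, u^2 - 1], [5·v^2, 10·u·v - 10·v + 1]].
At the point, J = [[-5.5000, 5.2500], [11.2500, -21.5000]] (det J = 59.1875).
Solving J·Δ = −F gives Δ = (1.0459, 1.2624).

(1.0459, 1.2624)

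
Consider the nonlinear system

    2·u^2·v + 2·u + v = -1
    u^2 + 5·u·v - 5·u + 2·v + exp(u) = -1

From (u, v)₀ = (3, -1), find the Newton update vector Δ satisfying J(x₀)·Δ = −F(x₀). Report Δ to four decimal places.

(-0.3524, 0.4461)

At (3, -1): F = (-12.0000, -1.914463).
Jacobian J = [[4·u·v + 2, 2·u^2 + 1], [2·u + 5·v + exp(u) - 5, 5·u + 2]].
At the point, J = [[-10.0000, 19.0000], [16.085537, 17.0000]] (det J = -475.625202).
Solving J·Δ = −F gives Δ = (-0.3524, 0.4461).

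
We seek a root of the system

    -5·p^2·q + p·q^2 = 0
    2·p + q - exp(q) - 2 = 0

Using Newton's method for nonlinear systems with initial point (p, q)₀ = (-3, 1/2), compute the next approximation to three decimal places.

(1.925, 1.580)

At (-3, 1/2): F = (-23.250, -9.14872).
Jacobian J = [[-10·p·q + q^2, -5·p^2 + 2·p·q], [2, -exp(q) + 1]].
At the point, J = [[15.250, -48.000], [2.000, -0.64872]] (det J = 86.10700).
Solving J·Δ = −F gives Δ = (4.925, 1.080).
Then the next iterate is (p, q)₁ = (1.925, 1.580).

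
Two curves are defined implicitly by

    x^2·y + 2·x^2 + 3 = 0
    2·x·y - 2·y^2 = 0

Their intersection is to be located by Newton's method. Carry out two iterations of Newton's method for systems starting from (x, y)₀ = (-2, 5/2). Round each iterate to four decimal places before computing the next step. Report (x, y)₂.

(-0.2286, 0.7167)

At (-2, 5/2): F = (21.0000, -22.5000).
Jacobian J = [[2·x·y + 4·x, x^2], [2·y, 2·x - 4·y]].
At the point, J = [[-18.0000, 4.0000], [5.0000, -14.0000]] (det J = 232.0000).
Solving J·Δ = −F gives Δ = (0.8793, -1.2931).
Then the next iterate is (x, y)₁ = (-1.1207, 1.2069).
Round to (-1.1207, 1.2069) and repeat: F = (7.027765, -5.618361), J = [[-7.187946, 1.255968], [2.4138, -7.0690]].
Δ = (0.8921, -0.4902), so (x, y)₂ = (-0.2286, 0.7167).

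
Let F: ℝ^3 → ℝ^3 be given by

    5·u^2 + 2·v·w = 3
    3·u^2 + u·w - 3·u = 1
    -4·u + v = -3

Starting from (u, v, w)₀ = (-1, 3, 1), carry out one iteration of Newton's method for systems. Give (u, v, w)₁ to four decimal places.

At (-1, 3, 1): F = (8.0000, 4.0000, 10.0000).
Jacobian J = [[10·u, 2·w, 2·v], [6·u + w - 3, 0, u], [-4, 1, 0]].
At the point, J = [[-10.0000, 2.0000, 6.0000], [-8.0000, 0.0000, -1.0000], [-4.0000, 1.0000, 0.0000]] (det J = -50.0000).
Solving J·Δ = −F gives Δ = (0.2400, -9.0400, 2.0800).
Then the next iterate is (u, v, w)₁ = (-0.7600, -6.0400, 3.0800).

(-0.7600, -6.0400, 3.0800)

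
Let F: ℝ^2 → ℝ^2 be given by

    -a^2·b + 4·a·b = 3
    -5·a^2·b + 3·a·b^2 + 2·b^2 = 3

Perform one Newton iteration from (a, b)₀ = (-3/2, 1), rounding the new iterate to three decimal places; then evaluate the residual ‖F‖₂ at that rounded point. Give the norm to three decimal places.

At (-3/2, 1): F = (-11.250, -16.750).
Jacobian J = [[-2·a·b + 4·b, -a^2 + 4·a], [-10·a·b + 3·b^2, -5·a^2 + 6·a·b + 4·b]].
At the point, J = [[7.000, -8.250], [18.000, -16.250]] (det J = 34.750).
Solving J·Δ = −F gives Δ = (-1.284, -2.453).
Then the next iterate is (a, b)₁ = (-2.784, -1.453).
Re-evaluating at (-2.784, -1.453): F = (24.44231, 39.89812), so ‖F‖₂ = 46.790.

46.790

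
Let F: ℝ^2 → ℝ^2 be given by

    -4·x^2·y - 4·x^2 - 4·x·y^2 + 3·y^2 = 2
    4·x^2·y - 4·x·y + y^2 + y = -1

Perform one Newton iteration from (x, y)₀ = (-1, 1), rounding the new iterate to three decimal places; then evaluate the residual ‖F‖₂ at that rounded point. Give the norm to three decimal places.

3.806

At (-1, 1): F = (-3.000, 11.000).
Jacobian J = [[-8·x·y - 8·x - 4·y^2, -4·x^2 - 8·x·y + 6·y], [8·x·y - 4·y, 4·x^2 - 4·x + 2·y + 1]].
At the point, J = [[12.000, 10.000], [-12.000, 11.000]] (det J = 252.000).
Solving J·Δ = −F gives Δ = (0.567, -0.381).
Then the next iterate is (x, y)₁ = (-0.433, 0.619).
Re-evaluating at (-0.433, 0.619): F = (-1.40106, 3.53849), so ‖F‖₂ = 3.806.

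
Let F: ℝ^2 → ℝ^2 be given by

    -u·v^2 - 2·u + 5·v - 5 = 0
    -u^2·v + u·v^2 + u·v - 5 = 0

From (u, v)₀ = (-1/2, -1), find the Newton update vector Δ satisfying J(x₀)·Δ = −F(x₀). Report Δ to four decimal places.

(-5.1923, -1.7692)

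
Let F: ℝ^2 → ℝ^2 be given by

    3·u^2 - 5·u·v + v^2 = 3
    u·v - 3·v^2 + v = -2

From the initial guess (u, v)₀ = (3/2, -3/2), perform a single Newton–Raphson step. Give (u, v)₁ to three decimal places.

(0.873, -0.843)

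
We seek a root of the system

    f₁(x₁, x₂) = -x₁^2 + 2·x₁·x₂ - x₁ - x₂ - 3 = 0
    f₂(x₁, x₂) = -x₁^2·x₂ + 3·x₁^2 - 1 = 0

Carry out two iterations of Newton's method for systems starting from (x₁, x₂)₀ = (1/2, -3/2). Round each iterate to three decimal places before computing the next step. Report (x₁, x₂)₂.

At (1/2, -3/2): F = (-3.750, 0.125).
Jacobian J = [[-2·x₁ + 2·x₂ - 1, 2·x₁ - 1], [-2·x₁·x₂ + 6·x₁, -x₁^2]].
At the point, J = [[-5.000, 0.000], [4.500, -0.250]] (det J = 1.250).
Solving J·Δ = −F gives Δ = (-0.750, -13.000).
Then the next iterate is (x₁, x₂)₁ = (-0.250, -14.500).
Round to (-0.250, -14.500) and repeat: F = (18.93750, 0.09375), J = [[-29.500, -1.500], [-8.750, -0.06250]].
Δ = (-0.092, 14.443), so (x₁, x₂)₂ = (-0.342, -0.057).

(-0.342, -0.057)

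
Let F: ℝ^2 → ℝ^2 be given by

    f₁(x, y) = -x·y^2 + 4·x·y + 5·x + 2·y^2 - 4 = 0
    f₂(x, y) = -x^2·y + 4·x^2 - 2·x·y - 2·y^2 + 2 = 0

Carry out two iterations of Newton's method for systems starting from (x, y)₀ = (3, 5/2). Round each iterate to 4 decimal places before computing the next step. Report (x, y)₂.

(0.4541, 0.7365)

At (3, 5/2): F = (34.7500, -12.0000).
Jacobian J = [[-y^2 + 4·y + 5, -2·x·y + 4·x + 4·y], [-2·x·y + 8·x - 2·y, -x^2 - 2·x - 4·y]].
At the point, J = [[8.7500, 7.0000], [4.0000, -25.0000]] (det J = -246.7500).
Solving J·Δ = −F gives Δ = (-3.1803, -0.9889).
Then the next iterate is (x, y)₁ = (-0.1803, 1.5111).
Round to (-0.1803, 1.5111) and repeat: F = (-1.012758, -1.941034), J = [[8.760977, 5.868103], [-3.919697, -5.716308]].
Δ = (0.6344, -0.7746), so (x, y)₂ = (0.4541, 0.7365).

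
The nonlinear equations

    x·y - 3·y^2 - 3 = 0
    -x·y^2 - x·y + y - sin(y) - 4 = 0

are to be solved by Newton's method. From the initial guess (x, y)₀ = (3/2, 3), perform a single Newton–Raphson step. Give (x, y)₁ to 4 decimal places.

(1.0579, 1.3742)

At (3/2, 3): F = (-25.5000, -19.141120).
Jacobian J = [[y, x - 6·y], [-y^2 - y, -2·x·y - x - cos(y) + 1]].
At the point, J = [[3.0000, -16.5000], [-12.0000, -8.510008]] (det J = -223.530023).
Solving J·Δ = −F gives Δ = (-0.4421, -1.6258).
Then the next iterate is (x, y)₁ = (1.0579, 1.3742).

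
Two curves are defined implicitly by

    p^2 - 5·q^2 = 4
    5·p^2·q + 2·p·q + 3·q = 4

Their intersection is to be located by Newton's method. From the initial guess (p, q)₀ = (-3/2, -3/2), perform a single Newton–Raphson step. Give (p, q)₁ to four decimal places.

(-0.9885, -0.5310)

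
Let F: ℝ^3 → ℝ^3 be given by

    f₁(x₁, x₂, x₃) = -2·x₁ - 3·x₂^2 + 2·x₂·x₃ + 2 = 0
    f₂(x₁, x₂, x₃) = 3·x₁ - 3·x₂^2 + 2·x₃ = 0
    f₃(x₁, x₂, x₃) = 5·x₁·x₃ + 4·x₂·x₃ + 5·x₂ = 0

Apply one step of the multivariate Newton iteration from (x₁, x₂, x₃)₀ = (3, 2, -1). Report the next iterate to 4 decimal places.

(0.4407, 0.9526, -0.9456)

At (3, 2, -1): F = (-20.0000, -5.0000, -13.0000).
Jacobian J = [[-2, -6·x₂ + 2·x₃, 2·x₂], [3, -6·x₂, 2], [5·x₃, 4·x₃ + 5, 5·x₁ + 4·x₂]].
At the point, J = [[-2.0000, -14.0000, 4.0000], [3.0000, -12.0000, 2.0000], [-5.0000, 1.0000, 23.0000]] (det J = 1434.0000).
Solving J·Δ = −F gives Δ = (-2.5593, -1.0474, 0.0544).
Then the next iterate is (x₁, x₂, x₃)₁ = (0.4407, 0.9526, -0.9456).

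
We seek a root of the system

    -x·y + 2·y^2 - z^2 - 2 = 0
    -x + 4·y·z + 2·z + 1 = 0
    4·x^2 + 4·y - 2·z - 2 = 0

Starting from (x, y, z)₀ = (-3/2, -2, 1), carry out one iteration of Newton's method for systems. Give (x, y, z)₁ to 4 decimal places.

(-1.5695, -1.6164, 0.6840)

At (-3/2, -2, 1): F = (2.0000, -3.5000, -3.0000).
Jacobian J = [[-y, -x + 4·y, -2·z], [-1, 4·z, 4·y + 2], [8·x, 4, -2]].
At the point, J = [[2.0000, -6.5000, -2.0000], [-1.0000, 4.0000, -6.0000], [-12.0000, 4.0000, -2.0000]] (det J = -511.0000).
Solving J·Δ = −F gives Δ = (-0.0695, 0.3836, -0.3160).
Then the next iterate is (x, y, z)₁ = (-1.5695, -1.6164, 0.6840).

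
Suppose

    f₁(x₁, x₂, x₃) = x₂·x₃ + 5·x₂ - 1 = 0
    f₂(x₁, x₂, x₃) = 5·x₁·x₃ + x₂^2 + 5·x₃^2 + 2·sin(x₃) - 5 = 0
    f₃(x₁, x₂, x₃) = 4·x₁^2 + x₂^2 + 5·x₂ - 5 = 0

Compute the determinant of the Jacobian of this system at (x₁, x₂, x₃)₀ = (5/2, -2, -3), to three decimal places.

-909.199

J = [[0, x₃ + 5, x₂], [5·x₃, 2·x₂, 5·x₁ + 10·x₃ + 2·cos(x₃)], [8·x₁, 2·x₂ + 5, 0]].
At the point, J = [[0.000, 2.000, -2.000], [-15.000, -4.000, -19.47998], [20.000, 1.000, 0.000]].
det J = -909.199.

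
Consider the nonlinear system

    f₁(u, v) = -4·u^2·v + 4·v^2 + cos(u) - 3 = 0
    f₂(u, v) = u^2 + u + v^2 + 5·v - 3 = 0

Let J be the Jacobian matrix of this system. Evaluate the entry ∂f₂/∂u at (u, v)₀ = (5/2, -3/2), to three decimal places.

∂f₂/∂u = 2·u + 1.
At (5/2, -3/2) this is 6.000.

6.000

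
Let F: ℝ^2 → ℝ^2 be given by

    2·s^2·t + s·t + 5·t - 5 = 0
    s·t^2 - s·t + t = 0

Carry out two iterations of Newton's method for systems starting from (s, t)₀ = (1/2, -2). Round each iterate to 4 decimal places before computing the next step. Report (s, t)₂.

(0.8463, 0.9168)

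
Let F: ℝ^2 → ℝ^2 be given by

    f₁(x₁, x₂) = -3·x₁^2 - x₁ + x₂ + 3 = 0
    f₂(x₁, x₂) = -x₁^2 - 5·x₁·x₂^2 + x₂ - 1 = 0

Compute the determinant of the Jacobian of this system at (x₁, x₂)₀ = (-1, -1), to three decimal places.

J = [[-6·x₁ - 1, 1], [-2·x₁ - 5·x₂^2, -10·x₁·x₂ + 1]].
At the point, J = [[5.000, 1.000], [-3.000, -9.000]].
det J = -42.000.

-42.000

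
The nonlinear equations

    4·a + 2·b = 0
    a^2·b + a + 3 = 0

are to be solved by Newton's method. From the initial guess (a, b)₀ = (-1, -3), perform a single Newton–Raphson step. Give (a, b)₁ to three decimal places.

(-1.800, 3.600)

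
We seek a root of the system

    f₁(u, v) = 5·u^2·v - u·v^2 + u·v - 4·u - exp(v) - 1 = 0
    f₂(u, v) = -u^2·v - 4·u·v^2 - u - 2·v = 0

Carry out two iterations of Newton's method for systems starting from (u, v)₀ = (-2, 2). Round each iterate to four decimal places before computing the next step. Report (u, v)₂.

At (-2, 2): F = (43.610944, 22.0000).
Jacobian J = [[10·u·v - v^2 + v - 4, 5·u^2 - 2·u·v + u - exp(v)], [-2·u·v - 4·v^2 - 1, -u^2 - 8·u·v - 2]].
At the point, J = [[-46.0000, 18.610944], [-9.0000, 26.0000]] (det J = -1028.501505).
Solving J·Δ = −F gives Δ = (0.7044, -0.6023).
Then the next iterate is (u, v)₁ = (-1.2956, 1.3977).
Round to (-1.2956, 1.3977) and repeat: F = (12.587447, 6.278206), J = [[-22.664466, 6.673133], [-5.192541, 10.808302]].
Δ = (0.4477, -0.3658), so (u, v)₂ = (-0.8479, 1.0319).

(-0.8479, 1.0319)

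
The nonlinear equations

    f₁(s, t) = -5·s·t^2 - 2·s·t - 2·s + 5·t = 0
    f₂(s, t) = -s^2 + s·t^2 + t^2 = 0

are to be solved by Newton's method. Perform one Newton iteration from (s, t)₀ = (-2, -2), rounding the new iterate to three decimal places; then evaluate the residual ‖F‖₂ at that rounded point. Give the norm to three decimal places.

6.417

At (-2, -2): F = (26.000, -8.000).
Jacobian J = [[-5·t^2 - 2·t - 2, -10·s·t - 2·s + 5], [-2·s + t^2, 2·s·t + 2·t]].
At the point, J = [[-18.000, -31.000], [8.000, 4.000]] (det J = 176.000).
Solving J·Δ = −F gives Δ = (0.818, 0.364).
Then the next iterate is (s, t)₁ = (-1.182, -1.636).
Re-evaluating at (-1.182, -1.636): F = (6.13459, -1.88425), so ‖F‖₂ = 6.417.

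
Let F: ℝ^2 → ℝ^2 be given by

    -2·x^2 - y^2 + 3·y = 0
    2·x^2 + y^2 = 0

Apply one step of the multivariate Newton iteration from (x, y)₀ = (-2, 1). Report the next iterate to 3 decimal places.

(-1.125, 0.000)

At (-2, 1): F = (-6.000, 9.000).
Jacobian J = [[-4·x, -2·y + 3], [4·x, 2·y]].
At the point, J = [[8.000, 1.000], [-8.000, 2.000]] (det J = 24.000).
Solving J·Δ = −F gives Δ = (0.875, -1.000).
Then the next iterate is (x, y)₁ = (-1.125, 0.000).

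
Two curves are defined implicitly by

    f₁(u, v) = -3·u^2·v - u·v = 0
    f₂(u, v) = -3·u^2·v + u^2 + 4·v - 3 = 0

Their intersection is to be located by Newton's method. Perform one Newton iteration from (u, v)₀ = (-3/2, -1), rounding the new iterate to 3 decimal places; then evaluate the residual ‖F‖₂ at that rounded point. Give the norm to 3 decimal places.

At (-3/2, -1): F = (5.250, 2.000).
Jacobian J = [[-6·u·v - v, -3·u^2 - u], [-6·u·v + 2·u, -3·u^2 + 4]].
At the point, J = [[-8.000, -5.250], [-12.000, -2.750]] (det J = -41.000).
Solving J·Δ = −F gives Δ = (-0.096, 1.146).
Then the next iterate is (u, v)₁ = (-1.596, 0.146).
Re-evaluating at (-1.596, 0.146): F = (-0.88266, -0.98446), so ‖F‖₂ = 1.322.

1.322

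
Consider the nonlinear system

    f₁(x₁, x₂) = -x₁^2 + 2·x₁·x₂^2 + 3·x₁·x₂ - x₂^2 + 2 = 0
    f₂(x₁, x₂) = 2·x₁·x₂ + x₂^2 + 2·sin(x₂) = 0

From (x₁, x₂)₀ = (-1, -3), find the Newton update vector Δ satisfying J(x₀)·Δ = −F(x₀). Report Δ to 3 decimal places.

(-2.584, 3.028)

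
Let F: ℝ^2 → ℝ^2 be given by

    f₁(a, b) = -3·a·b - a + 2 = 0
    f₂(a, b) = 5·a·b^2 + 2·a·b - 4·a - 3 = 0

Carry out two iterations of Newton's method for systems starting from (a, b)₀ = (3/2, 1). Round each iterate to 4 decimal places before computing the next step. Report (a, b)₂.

At (3/2, 1): F = (-4.0000, 1.5000).
Jacobian J = [[-3·b - 1, -3·a], [5·b^2 + 2·b - 4, 10·a·b + 2·a]].
At the point, J = [[-4.0000, -4.5000], [3.0000, 18.0000]] (det J = -58.5000).
Solving J·Δ = −F gives Δ = (-1.1154, 0.1026).
Then the next iterate is (a, b)₁ = (0.3846, 1.1026).
Round to (0.3846, 1.1026) and repeat: F = (0.343220, -1.352438), J = [[-4.3078, -1.1538], [4.283834, 5.009800]].
Δ = (0.0096, 0.2618), so (a, b)₂ = (0.3942, 1.3644).

(0.3942, 1.3644)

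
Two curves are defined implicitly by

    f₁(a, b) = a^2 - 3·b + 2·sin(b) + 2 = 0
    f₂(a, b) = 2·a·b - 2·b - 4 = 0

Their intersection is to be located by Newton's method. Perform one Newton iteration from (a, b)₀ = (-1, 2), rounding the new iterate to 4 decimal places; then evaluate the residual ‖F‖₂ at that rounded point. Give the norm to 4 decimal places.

4.6666

At (-1, 2): F = (-1.181405, -12.0000).
Jacobian J = [[2·a, 2·cos(b) - 3], [2·b, 2·a - 2]].
At the point, J = [[-2.0000, -3.832294], [4.0000, -4.0000]] (det J = 23.329175).
Solving J·Δ = −F gives Δ = (1.7687, -1.2313).
Then the next iterate is (a, b)₁ = (0.7687, 0.7687).
Re-evaluating at (0.7687, 0.7687): F = (1.675202, -4.355601), so ‖F‖₂ = 4.6666.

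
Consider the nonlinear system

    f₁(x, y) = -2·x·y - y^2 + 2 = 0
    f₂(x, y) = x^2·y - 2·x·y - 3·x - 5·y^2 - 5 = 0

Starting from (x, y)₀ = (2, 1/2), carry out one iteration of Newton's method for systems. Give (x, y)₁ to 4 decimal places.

(-10.0000, 2.8500)

At (2, 1/2): F = (-0.2500, -12.2500).
Jacobian J = [[-2·y, -2·x - 2·y], [2·x·y - 2·y - 3, x^2 - 2·x - 10·y]].
At the point, J = [[-1.0000, -5.0000], [-2.0000, -5.0000]] (det J = -5.0000).
Solving J·Δ = −F gives Δ = (-12.0000, 2.3500).
Then the next iterate is (x, y)₁ = (-10.0000, 2.8500).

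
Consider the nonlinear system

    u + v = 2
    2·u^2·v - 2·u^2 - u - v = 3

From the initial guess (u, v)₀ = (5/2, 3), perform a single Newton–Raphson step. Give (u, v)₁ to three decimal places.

At (5/2, 3): F = (3.500, 16.500).
Jacobian J = [[1, 1], [4·u·v - 4·u - 1, 2·u^2 - 1]].
At the point, J = [[1.000, 1.000], [19.000, 11.500]] (det J = -7.500).
Solving J·Δ = −F gives Δ = (3.167, -6.667).
Then the next iterate is (u, v)₁ = (5.667, -3.667).

(5.667, -3.667)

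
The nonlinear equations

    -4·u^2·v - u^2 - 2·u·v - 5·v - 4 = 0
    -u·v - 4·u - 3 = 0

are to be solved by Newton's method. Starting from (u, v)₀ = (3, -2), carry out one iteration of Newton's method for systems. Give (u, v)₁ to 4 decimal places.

(0.1293, -3.0862)

At (3, -2): F = (81.0000, -9.0000).
Jacobian J = [[-8·u·v - 2·u - 2·v, -4·u^2 - 2·u - 5], [-v - 4, -u]].
At the point, J = [[46.0000, -47.0000], [-2.0000, -3.0000]] (det J = -232.0000).
Solving J·Δ = −F gives Δ = (-2.8707, -1.0862).
Then the next iterate is (u, v)₁ = (0.1293, -3.0862).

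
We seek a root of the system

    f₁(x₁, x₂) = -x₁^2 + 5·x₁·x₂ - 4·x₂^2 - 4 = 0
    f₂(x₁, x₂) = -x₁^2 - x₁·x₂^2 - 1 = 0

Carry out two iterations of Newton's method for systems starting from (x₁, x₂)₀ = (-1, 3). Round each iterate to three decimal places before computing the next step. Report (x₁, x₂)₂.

(-0.868, -0.011)

At (-1, 3): F = (-56.000, 7.000).
Jacobian J = [[-2·x₁ + 5·x₂, 5·x₁ - 8·x₂], [-2·x₁ - x₂^2, -2·x₁·x₂]].
At the point, J = [[17.000, -29.000], [-7.000, 6.000]] (det J = -101.000).
Solving J·Δ = −F gives Δ = (-1.317, -2.703).
Then the next iterate is (x₁, x₂)₁ = (-2.317, 0.297).
Round to (-2.317, 0.297) and repeat: F = (-13.16207, -6.16411), J = [[6.119, -13.961], [4.54579, 1.37630]].
Δ = (1.449, -0.308), so (x₁, x₂)₂ = (-0.868, -0.011).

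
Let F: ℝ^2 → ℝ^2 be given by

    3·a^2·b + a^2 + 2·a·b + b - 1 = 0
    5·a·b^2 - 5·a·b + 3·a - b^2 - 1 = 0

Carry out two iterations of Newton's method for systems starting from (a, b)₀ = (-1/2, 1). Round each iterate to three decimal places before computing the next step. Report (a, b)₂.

(-0.522, 0.513)

At (-1/2, 1): F = (0.000, -3.500).
Jacobian J = [[6·a·b + 2·a + 2·b, 3·a^2 + 2·a + 1], [5·b^2 - 5·b + 3, 10·a·b - 5·a - 2·b]].
At the point, J = [[-2.000, 0.750], [3.000, -4.500]] (det J = 6.750).
Solving J·Δ = −F gives Δ = (-0.389, -1.037).
Then the next iterate is (a, b)₁ = (-0.889, -0.037).
Round to (-0.889, -0.037) and repeat: F = (-0.26862, -3.83892), J = [[-1.65464, 1.59296], [3.19185, 4.84793]].
Δ = (0.367, 0.550), so (a, b)₂ = (-0.522, 0.513).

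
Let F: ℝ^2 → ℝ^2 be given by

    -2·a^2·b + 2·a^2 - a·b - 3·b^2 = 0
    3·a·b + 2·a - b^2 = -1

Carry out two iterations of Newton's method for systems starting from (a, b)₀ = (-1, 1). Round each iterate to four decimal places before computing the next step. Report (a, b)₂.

(-0.3097, 0.3762)

At (-1, 1): F = (-2.0000, -5.0000).
Jacobian J = [[-4·a·b + 4·a - b, -2·a^2 - a - 6·b], [3·b + 2, 3·a - 2·b]].
At the point, J = [[-1.0000, -7.0000], [5.0000, -5.0000]] (det J = 40.0000).
Solving J·Δ = −F gives Δ = (0.6250, -0.3750).
Then the next iterate is (a, b)₁ = (-0.3750, 0.6250).
Round to (-0.3750, 0.6250) and repeat: F = (-0.832031, -0.843750), J = [[-1.1875, -3.656250], [3.8750, -2.3750]].
Δ = (0.0653, -0.2488), so (a, b)₂ = (-0.3097, 0.3762).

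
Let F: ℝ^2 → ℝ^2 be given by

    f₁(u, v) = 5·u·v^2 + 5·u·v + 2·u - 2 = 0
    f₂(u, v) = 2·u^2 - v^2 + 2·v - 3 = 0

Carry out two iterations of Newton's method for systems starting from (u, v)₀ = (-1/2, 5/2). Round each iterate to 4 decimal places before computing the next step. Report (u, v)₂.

(-0.9435, -1.2649)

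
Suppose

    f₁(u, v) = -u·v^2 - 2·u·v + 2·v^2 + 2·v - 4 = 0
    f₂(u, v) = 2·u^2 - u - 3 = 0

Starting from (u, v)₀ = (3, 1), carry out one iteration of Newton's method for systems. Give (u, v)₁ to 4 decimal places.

At (3, 1): F = (-9.0000, 12.0000).
Jacobian J = [[-v^2 - 2·v, -2·u·v - 2·u + 4·v + 2], [4·u - 1, 0]].
At the point, J = [[-3.0000, -6.0000], [11.0000, 0.0000]] (det J = 66.0000).
Solving J·Δ = −F gives Δ = (-1.0909, -0.9545).
Then the next iterate is (u, v)₁ = (1.9091, 0.0455).

(1.9091, 0.0455)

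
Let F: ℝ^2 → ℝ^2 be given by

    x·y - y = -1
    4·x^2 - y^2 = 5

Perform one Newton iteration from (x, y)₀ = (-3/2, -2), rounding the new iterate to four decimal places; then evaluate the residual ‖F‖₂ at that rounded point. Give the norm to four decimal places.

2.3261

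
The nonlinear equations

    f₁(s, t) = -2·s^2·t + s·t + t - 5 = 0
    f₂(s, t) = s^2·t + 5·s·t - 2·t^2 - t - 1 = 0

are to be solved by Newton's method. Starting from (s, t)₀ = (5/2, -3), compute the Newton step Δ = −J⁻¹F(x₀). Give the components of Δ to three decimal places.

(-0.008, 2.421)

At (5/2, -3): F = (22.000, -72.250).
Jacobian J = [[-4·s·t + t, -2·s^2 + s + 1], [2·s·t + 5·t, s^2 + 5·s - 4·t - 1]].
At the point, J = [[27.000, -9.000], [-30.000, 29.750]] (det J = 533.250).
Solving J·Δ = −F gives Δ = (-0.008, 2.421).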